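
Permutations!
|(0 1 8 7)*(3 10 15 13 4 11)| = |(0 1 8 7)(3 10 15 13 4 11)| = 12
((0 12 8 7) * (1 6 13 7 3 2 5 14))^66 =((0 12 8 3 2 5 14 1 6 13 7))^66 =(14)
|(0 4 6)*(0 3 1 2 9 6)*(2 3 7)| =|(0 4)(1 3)(2 9 6 7)| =4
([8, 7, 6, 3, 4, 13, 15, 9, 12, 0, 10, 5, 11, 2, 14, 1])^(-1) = (0 9 7 1 15 6 2 13 5 11 12 8)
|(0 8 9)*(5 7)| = 6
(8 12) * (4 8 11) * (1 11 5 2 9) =[0, 11, 9, 3, 8, 2, 6, 7, 12, 1, 10, 4, 5] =(1 11 4 8 12 5 2 9)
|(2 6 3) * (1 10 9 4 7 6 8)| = 9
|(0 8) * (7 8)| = 3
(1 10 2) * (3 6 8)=(1 10 2)(3 6 8)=[0, 10, 1, 6, 4, 5, 8, 7, 3, 9, 2]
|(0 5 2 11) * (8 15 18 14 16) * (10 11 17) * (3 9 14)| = 42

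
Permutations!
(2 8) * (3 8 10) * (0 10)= (0 10 3 8 2)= [10, 1, 0, 8, 4, 5, 6, 7, 2, 9, 3]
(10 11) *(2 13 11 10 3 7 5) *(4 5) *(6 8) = [0, 1, 13, 7, 5, 2, 8, 4, 6, 9, 10, 3, 12, 11] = (2 13 11 3 7 4 5)(6 8)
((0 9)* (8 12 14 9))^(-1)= ((0 8 12 14 9))^(-1)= (0 9 14 12 8)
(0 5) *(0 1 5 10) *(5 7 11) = (0 10)(1 7 11 5) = [10, 7, 2, 3, 4, 1, 6, 11, 8, 9, 0, 5]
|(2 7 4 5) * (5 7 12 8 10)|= 10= |(2 12 8 10 5)(4 7)|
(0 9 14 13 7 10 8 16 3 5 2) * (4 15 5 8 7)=(0 9 14 13 4 15 5 2)(3 8 16)(7 10)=[9, 1, 0, 8, 15, 2, 6, 10, 16, 14, 7, 11, 12, 4, 13, 5, 3]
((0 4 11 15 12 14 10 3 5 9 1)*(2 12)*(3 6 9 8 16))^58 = ((0 4 11 15 2 12 14 10 6 9 1)(3 5 8 16))^58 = (0 15 14 9 4 2 10 1 11 12 6)(3 8)(5 16)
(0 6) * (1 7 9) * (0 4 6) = [0, 7, 2, 3, 6, 5, 4, 9, 8, 1] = (1 7 9)(4 6)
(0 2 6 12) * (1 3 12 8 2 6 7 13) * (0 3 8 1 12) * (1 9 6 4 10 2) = (0 4 10 2 7 13 12 3)(1 8)(6 9) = [4, 8, 7, 0, 10, 5, 9, 13, 1, 6, 2, 11, 3, 12]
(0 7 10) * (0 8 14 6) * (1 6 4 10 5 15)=(0 7 5 15 1 6)(4 10 8 14)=[7, 6, 2, 3, 10, 15, 0, 5, 14, 9, 8, 11, 12, 13, 4, 1]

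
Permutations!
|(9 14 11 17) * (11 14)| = |(9 11 17)| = 3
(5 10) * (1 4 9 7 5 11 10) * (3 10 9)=(1 4 3 10 11 9 7 5)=[0, 4, 2, 10, 3, 1, 6, 5, 8, 7, 11, 9]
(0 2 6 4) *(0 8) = (0 2 6 4 8) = [2, 1, 6, 3, 8, 5, 4, 7, 0]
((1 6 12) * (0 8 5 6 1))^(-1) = ((0 8 5 6 12))^(-1) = (0 12 6 5 8)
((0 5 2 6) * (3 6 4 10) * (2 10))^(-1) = (0 6 3 10 5)(2 4)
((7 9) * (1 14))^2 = (14)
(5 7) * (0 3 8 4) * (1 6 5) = (0 3 8 4)(1 6 5 7) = [3, 6, 2, 8, 0, 7, 5, 1, 4]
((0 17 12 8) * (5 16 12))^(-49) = (0 8 12 16 5 17)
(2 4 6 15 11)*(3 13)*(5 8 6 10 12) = (2 4 10 12 5 8 6 15 11)(3 13) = [0, 1, 4, 13, 10, 8, 15, 7, 6, 9, 12, 2, 5, 3, 14, 11]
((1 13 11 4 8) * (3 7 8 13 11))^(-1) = (1 8 7 3 13 4 11)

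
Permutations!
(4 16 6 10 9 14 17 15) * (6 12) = (4 16 12 6 10 9 14 17 15) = [0, 1, 2, 3, 16, 5, 10, 7, 8, 14, 9, 11, 6, 13, 17, 4, 12, 15]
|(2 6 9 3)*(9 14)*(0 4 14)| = |(0 4 14 9 3 2 6)| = 7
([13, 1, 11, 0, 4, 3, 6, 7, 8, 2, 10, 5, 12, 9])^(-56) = (13)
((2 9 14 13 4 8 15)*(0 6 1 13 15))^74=(0 1 4)(2 14)(6 13 8)(9 15)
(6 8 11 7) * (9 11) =(6 8 9 11 7) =[0, 1, 2, 3, 4, 5, 8, 6, 9, 11, 10, 7]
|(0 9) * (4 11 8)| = 6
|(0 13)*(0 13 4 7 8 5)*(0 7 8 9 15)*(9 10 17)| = |(0 4 8 5 7 10 17 9 15)| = 9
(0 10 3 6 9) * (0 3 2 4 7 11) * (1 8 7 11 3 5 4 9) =[10, 8, 9, 6, 11, 4, 1, 3, 7, 5, 2, 0] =(0 10 2 9 5 4 11)(1 8 7 3 6)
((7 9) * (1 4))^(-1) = (1 4)(7 9)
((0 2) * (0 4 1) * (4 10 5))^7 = (0 2 10 5 4 1)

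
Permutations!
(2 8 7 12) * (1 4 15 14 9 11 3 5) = [0, 4, 8, 5, 15, 1, 6, 12, 7, 11, 10, 3, 2, 13, 9, 14] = (1 4 15 14 9 11 3 5)(2 8 7 12)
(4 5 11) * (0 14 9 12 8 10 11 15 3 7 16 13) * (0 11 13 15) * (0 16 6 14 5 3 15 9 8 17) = [5, 1, 2, 7, 3, 16, 14, 6, 10, 12, 13, 4, 17, 11, 8, 15, 9, 0] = (0 5 16 9 12 17)(3 7 6 14 8 10 13 11 4)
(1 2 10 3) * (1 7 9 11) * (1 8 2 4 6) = (1 4 6)(2 10 3 7 9 11 8) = [0, 4, 10, 7, 6, 5, 1, 9, 2, 11, 3, 8]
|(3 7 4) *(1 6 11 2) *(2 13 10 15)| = |(1 6 11 13 10 15 2)(3 7 4)| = 21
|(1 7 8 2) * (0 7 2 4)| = 4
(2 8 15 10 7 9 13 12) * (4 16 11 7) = [0, 1, 8, 3, 16, 5, 6, 9, 15, 13, 4, 7, 2, 12, 14, 10, 11] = (2 8 15 10 4 16 11 7 9 13 12)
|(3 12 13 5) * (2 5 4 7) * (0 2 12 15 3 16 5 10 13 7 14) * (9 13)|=14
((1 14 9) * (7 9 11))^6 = (1 14 11 7 9)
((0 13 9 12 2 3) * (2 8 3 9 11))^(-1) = ((0 13 11 2 9 12 8 3))^(-1) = (0 3 8 12 9 2 11 13)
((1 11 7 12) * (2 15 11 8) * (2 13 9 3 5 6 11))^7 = ((1 8 13 9 3 5 6 11 7 12)(2 15))^7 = (1 11 3 8 7 5 13 12 6 9)(2 15)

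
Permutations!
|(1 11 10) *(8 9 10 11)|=|(11)(1 8 9 10)|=4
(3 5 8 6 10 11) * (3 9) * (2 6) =(2 6 10 11 9 3 5 8) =[0, 1, 6, 5, 4, 8, 10, 7, 2, 3, 11, 9]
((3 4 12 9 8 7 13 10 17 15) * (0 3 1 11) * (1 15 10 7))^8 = (17)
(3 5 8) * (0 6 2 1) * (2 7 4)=(0 6 7 4 2 1)(3 5 8)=[6, 0, 1, 5, 2, 8, 7, 4, 3]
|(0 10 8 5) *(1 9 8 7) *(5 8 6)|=7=|(0 10 7 1 9 6 5)|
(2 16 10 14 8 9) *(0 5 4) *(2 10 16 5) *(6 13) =(16)(0 2 5 4)(6 13)(8 9 10 14) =[2, 1, 5, 3, 0, 4, 13, 7, 9, 10, 14, 11, 12, 6, 8, 15, 16]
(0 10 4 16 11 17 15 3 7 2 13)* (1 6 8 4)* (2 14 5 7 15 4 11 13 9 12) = [10, 6, 9, 15, 16, 7, 8, 14, 11, 12, 1, 17, 2, 0, 5, 3, 13, 4] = (0 10 1 6 8 11 17 4 16 13)(2 9 12)(3 15)(5 7 14)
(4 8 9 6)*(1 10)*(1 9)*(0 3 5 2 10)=[3, 0, 10, 5, 8, 2, 4, 7, 1, 6, 9]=(0 3 5 2 10 9 6 4 8 1)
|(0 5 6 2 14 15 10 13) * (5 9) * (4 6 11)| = |(0 9 5 11 4 6 2 14 15 10 13)| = 11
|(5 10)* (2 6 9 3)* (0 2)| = |(0 2 6 9 3)(5 10)| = 10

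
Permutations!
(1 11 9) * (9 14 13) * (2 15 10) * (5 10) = (1 11 14 13 9)(2 15 5 10) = [0, 11, 15, 3, 4, 10, 6, 7, 8, 1, 2, 14, 12, 9, 13, 5]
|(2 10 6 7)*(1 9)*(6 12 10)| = 6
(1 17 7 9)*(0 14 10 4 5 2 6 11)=(0 14 10 4 5 2 6 11)(1 17 7 9)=[14, 17, 6, 3, 5, 2, 11, 9, 8, 1, 4, 0, 12, 13, 10, 15, 16, 7]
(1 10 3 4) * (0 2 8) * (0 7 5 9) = (0 2 8 7 5 9)(1 10 3 4) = [2, 10, 8, 4, 1, 9, 6, 5, 7, 0, 3]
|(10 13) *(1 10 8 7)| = 5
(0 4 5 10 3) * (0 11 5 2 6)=[4, 1, 6, 11, 2, 10, 0, 7, 8, 9, 3, 5]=(0 4 2 6)(3 11 5 10)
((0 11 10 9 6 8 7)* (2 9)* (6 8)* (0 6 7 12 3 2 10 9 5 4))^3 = (0 8 2)(3 4 9)(5 11 12)(6 7) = ((0 11 9 8 12 3 2 5 4)(6 7))^3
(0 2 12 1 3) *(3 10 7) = (0 2 12 1 10 7 3) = [2, 10, 12, 0, 4, 5, 6, 3, 8, 9, 7, 11, 1]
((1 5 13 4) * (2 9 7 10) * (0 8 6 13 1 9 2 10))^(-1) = (0 7 9 4 13 6 8)(1 5) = ((0 8 6 13 4 9 7)(1 5))^(-1)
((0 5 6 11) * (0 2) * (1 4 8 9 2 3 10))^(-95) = (0 3 8 5 10 9 6 1 2 11 4)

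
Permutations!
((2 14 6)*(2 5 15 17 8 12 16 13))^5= (2 17)(5 16)(6 12)(8 14)(13 15)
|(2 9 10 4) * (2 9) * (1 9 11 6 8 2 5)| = |(1 9 10 4 11 6 8 2 5)| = 9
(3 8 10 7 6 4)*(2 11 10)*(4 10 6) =(2 11 6 10 7 4 3 8) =[0, 1, 11, 8, 3, 5, 10, 4, 2, 9, 7, 6]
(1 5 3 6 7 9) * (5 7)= (1 7 9)(3 6 5)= [0, 7, 2, 6, 4, 3, 5, 9, 8, 1]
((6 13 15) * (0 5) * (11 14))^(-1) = (0 5)(6 15 13)(11 14)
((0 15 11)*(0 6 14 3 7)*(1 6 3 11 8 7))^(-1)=((0 15 8 7)(1 6 14 11 3))^(-1)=(0 7 8 15)(1 3 11 14 6)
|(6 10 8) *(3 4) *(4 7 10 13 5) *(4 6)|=15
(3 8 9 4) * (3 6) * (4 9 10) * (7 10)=(3 8 7 10 4 6)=[0, 1, 2, 8, 6, 5, 3, 10, 7, 9, 4]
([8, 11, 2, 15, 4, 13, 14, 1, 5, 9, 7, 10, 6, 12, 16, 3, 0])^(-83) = [6, 11, 2, 15, 4, 16, 5, 1, 14, 9, 7, 10, 8, 0, 13, 3, 12]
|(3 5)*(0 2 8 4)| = 4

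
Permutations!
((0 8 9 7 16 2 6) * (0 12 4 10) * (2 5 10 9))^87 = (0 10 5 16 7 9 4 12 6 2 8)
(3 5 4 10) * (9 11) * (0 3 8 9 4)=(0 3 5)(4 10 8 9 11)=[3, 1, 2, 5, 10, 0, 6, 7, 9, 11, 8, 4]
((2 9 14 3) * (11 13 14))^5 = ((2 9 11 13 14 3))^5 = (2 3 14 13 11 9)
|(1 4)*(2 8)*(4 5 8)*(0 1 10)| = |(0 1 5 8 2 4 10)| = 7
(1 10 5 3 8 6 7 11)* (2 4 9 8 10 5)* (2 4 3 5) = (1 2 3 10 4 9 8 6 7 11) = [0, 2, 3, 10, 9, 5, 7, 11, 6, 8, 4, 1]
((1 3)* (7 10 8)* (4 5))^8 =((1 3)(4 5)(7 10 8))^8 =(7 8 10)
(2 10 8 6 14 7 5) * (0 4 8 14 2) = (0 4 8 6 2 10 14 7 5) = [4, 1, 10, 3, 8, 0, 2, 5, 6, 9, 14, 11, 12, 13, 7]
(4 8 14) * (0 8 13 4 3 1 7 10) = [8, 7, 2, 1, 13, 5, 6, 10, 14, 9, 0, 11, 12, 4, 3] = (0 8 14 3 1 7 10)(4 13)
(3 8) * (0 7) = (0 7)(3 8) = [7, 1, 2, 8, 4, 5, 6, 0, 3]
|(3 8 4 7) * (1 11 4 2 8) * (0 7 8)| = 8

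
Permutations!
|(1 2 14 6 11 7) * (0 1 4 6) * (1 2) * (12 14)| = 4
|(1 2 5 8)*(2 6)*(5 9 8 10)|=10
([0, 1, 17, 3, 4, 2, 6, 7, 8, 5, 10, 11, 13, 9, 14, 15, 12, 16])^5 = [0, 1, 9, 3, 4, 13, 6, 7, 8, 12, 10, 11, 17, 16, 14, 15, 2, 5]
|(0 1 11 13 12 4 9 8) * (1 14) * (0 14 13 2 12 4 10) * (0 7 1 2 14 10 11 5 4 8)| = 36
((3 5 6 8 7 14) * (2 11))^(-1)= (2 11)(3 14 7 8 6 5)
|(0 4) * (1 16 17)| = 6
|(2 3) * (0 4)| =|(0 4)(2 3)| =2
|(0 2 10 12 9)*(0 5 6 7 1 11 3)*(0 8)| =12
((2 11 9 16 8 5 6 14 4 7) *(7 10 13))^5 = (2 5 13 16 4 11 6 7 8 10 9 14)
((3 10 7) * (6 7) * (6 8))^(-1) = ((3 10 8 6 7))^(-1) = (3 7 6 8 10)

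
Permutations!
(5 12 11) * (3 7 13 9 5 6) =(3 7 13 9 5 12 11 6) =[0, 1, 2, 7, 4, 12, 3, 13, 8, 5, 10, 6, 11, 9]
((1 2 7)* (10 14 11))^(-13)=(1 7 2)(10 11 14)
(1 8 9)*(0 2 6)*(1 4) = [2, 8, 6, 3, 1, 5, 0, 7, 9, 4] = (0 2 6)(1 8 9 4)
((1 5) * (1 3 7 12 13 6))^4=((1 5 3 7 12 13 6))^4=(1 12 5 13 3 6 7)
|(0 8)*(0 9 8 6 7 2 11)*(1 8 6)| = |(0 1 8 9 6 7 2 11)| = 8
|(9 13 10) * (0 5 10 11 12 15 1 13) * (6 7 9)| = 30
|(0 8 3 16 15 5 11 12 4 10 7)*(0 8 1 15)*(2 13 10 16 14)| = |(0 1 15 5 11 12 4 16)(2 13 10 7 8 3 14)| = 56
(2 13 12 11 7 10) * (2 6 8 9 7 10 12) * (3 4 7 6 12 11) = (2 13)(3 4 7 11 10 12)(6 8 9) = [0, 1, 13, 4, 7, 5, 8, 11, 9, 6, 12, 10, 3, 2]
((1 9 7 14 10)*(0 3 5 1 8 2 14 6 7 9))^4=((0 3 5 1)(2 14 10 8)(6 7))^4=(14)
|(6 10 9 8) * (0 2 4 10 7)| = 8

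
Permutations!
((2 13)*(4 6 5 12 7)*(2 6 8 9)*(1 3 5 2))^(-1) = (1 9 8 4 7 12 5 3)(2 6 13)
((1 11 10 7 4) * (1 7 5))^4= (11)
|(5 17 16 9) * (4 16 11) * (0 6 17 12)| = 9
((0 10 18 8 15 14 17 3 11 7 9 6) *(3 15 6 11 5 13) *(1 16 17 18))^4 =((0 10 1 16 17 15 14 18 8 6)(3 5 13)(7 9 11))^4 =(0 17 8 1 14)(3 5 13)(6 16 18 10 15)(7 9 11)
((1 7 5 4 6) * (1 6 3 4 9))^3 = ((1 7 5 9)(3 4))^3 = (1 9 5 7)(3 4)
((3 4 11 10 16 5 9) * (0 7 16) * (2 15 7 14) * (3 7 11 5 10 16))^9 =((0 14 2 15 11 16 10)(3 4 5 9 7))^9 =(0 2 11 10 14 15 16)(3 7 9 5 4)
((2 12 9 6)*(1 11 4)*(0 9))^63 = (0 2 9 12 6)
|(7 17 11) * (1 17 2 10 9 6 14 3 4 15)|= 12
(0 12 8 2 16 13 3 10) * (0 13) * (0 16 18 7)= (0 12 8 2 18 7)(3 10 13)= [12, 1, 18, 10, 4, 5, 6, 0, 2, 9, 13, 11, 8, 3, 14, 15, 16, 17, 7]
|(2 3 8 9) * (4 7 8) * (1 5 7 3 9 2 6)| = |(1 5 7 8 2 9 6)(3 4)| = 14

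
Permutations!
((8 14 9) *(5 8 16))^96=((5 8 14 9 16))^96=(5 8 14 9 16)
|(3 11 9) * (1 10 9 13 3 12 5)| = |(1 10 9 12 5)(3 11 13)| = 15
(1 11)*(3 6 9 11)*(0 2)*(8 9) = (0 2)(1 3 6 8 9 11) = [2, 3, 0, 6, 4, 5, 8, 7, 9, 11, 10, 1]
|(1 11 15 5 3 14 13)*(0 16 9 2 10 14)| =12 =|(0 16 9 2 10 14 13 1 11 15 5 3)|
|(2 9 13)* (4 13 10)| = |(2 9 10 4 13)| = 5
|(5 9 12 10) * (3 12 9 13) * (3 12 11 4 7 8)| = |(3 11 4 7 8)(5 13 12 10)| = 20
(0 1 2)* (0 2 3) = (0 1 3) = [1, 3, 2, 0]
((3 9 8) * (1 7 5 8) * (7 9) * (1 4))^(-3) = (9)(3 7 5 8)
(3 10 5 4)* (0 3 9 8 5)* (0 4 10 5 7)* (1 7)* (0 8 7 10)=(0 3 5)(1 10 4 9 7 8)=[3, 10, 2, 5, 9, 0, 6, 8, 1, 7, 4]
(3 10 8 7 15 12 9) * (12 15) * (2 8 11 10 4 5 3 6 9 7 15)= (2 8 15)(3 4 5)(6 9)(7 12)(10 11)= [0, 1, 8, 4, 5, 3, 9, 12, 15, 6, 11, 10, 7, 13, 14, 2]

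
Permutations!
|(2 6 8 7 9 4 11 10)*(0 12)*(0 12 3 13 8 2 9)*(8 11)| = |(0 3 13 11 10 9 4 8 7)(2 6)| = 18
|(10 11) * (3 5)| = 2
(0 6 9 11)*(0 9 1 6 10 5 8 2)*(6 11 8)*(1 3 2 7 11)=[10, 1, 0, 2, 4, 6, 3, 11, 7, 8, 5, 9]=(0 10 5 6 3 2)(7 11 9 8)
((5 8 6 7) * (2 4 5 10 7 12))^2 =((2 4 5 8 6 12)(7 10))^2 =(2 5 6)(4 8 12)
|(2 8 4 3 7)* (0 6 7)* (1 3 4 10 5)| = 9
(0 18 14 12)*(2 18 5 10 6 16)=(0 5 10 6 16 2 18 14 12)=[5, 1, 18, 3, 4, 10, 16, 7, 8, 9, 6, 11, 0, 13, 12, 15, 2, 17, 14]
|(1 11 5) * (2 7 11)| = 5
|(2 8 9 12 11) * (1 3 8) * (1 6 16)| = |(1 3 8 9 12 11 2 6 16)| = 9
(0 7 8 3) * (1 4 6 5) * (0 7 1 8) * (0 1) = [0, 4, 2, 7, 6, 8, 5, 1, 3] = (1 4 6 5 8 3 7)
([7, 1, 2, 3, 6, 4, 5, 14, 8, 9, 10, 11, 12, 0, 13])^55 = (0 13 14 7)(4 6 5)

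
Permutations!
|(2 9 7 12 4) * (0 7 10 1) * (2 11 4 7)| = 10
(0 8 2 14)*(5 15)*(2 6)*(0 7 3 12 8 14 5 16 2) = (0 14 7 3 12 8 6)(2 5 15 16) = [14, 1, 5, 12, 4, 15, 0, 3, 6, 9, 10, 11, 8, 13, 7, 16, 2]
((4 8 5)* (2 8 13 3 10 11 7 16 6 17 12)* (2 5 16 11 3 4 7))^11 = (2 16 17 5 11 8 6 12 7)(3 10)(4 13)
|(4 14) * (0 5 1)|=6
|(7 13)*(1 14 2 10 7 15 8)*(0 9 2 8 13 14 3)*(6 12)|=18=|(0 9 2 10 7 14 8 1 3)(6 12)(13 15)|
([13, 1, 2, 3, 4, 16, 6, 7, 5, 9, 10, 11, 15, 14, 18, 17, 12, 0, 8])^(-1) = (0 17 15 12 16 5 8 18 14 13)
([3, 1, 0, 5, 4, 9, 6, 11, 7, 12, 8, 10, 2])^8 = (0 5 12)(2 3 9)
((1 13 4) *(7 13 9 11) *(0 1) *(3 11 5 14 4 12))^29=(0 4 14 5 9 1)(3 12 13 7 11)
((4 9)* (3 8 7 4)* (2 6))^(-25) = ((2 6)(3 8 7 4 9))^(-25) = (9)(2 6)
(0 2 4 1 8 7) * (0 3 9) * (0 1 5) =(0 2 4 5)(1 8 7 3 9) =[2, 8, 4, 9, 5, 0, 6, 3, 7, 1]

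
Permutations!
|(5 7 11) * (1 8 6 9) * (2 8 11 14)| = 9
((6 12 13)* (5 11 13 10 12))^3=(5 6 13 11)(10 12)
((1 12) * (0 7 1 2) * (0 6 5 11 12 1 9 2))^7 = ((0 7 9 2 6 5 11 12))^7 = (0 12 11 5 6 2 9 7)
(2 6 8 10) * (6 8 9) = (2 8 10)(6 9) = [0, 1, 8, 3, 4, 5, 9, 7, 10, 6, 2]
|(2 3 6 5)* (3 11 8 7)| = 7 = |(2 11 8 7 3 6 5)|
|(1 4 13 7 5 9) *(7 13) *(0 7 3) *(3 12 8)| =|(13)(0 7 5 9 1 4 12 8 3)| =9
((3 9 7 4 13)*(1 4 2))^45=(1 3 2 13 7 4 9)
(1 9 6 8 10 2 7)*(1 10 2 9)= (2 7 10 9 6 8)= [0, 1, 7, 3, 4, 5, 8, 10, 2, 6, 9]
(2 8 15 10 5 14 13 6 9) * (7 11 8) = (2 7 11 8 15 10 5 14 13 6 9) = [0, 1, 7, 3, 4, 14, 9, 11, 15, 2, 5, 8, 12, 6, 13, 10]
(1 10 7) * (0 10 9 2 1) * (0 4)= (0 10 7 4)(1 9 2)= [10, 9, 1, 3, 0, 5, 6, 4, 8, 2, 7]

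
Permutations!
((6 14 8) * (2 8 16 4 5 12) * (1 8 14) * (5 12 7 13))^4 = ((1 8 6)(2 14 16 4 12)(5 7 13))^4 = (1 8 6)(2 12 4 16 14)(5 7 13)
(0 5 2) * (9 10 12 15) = [5, 1, 0, 3, 4, 2, 6, 7, 8, 10, 12, 11, 15, 13, 14, 9] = (0 5 2)(9 10 12 15)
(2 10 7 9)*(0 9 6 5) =(0 9 2 10 7 6 5) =[9, 1, 10, 3, 4, 0, 5, 6, 8, 2, 7]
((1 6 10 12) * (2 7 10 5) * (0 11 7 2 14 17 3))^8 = (0 14 1 7 3 5 12 11 17 6 10)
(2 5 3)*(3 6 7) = (2 5 6 7 3) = [0, 1, 5, 2, 4, 6, 7, 3]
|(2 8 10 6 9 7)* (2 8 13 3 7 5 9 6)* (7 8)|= |(2 13 3 8 10)(5 9)|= 10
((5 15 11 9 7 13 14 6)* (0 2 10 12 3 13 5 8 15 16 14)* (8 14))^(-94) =((0 2 10 12 3 13)(5 16 8 15 11 9 7)(6 14))^(-94) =(0 10 3)(2 12 13)(5 11 16 9 8 7 15)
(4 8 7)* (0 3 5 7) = (0 3 5 7 4 8) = [3, 1, 2, 5, 8, 7, 6, 4, 0]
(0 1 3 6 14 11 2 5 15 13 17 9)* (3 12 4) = (0 1 12 4 3 6 14 11 2 5 15 13 17 9) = [1, 12, 5, 6, 3, 15, 14, 7, 8, 0, 10, 2, 4, 17, 11, 13, 16, 9]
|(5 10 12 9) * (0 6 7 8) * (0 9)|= 8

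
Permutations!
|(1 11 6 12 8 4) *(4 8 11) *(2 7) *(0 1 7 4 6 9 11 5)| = 30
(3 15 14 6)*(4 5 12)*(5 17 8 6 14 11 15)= (3 5 12 4 17 8 6)(11 15)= [0, 1, 2, 5, 17, 12, 3, 7, 6, 9, 10, 15, 4, 13, 14, 11, 16, 8]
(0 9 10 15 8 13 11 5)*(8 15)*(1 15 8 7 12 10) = (0 9 1 15 8 13 11 5)(7 12 10) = [9, 15, 2, 3, 4, 0, 6, 12, 13, 1, 7, 5, 10, 11, 14, 8]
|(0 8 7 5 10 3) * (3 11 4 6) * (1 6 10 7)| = 30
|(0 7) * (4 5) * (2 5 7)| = 5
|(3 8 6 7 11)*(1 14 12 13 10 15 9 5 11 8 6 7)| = |(1 14 12 13 10 15 9 5 11 3 6)(7 8)| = 22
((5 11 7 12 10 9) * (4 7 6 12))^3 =(4 7)(5 12)(6 9)(10 11)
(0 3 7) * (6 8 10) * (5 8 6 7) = [3, 1, 2, 5, 4, 8, 6, 0, 10, 9, 7] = (0 3 5 8 10 7)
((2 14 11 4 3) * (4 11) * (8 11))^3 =(2 3 4 14)(8 11)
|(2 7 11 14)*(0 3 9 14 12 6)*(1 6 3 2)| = |(0 2 7 11 12 3 9 14 1 6)| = 10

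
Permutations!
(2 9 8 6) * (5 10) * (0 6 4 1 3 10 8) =(0 6 2 9)(1 3 10 5 8 4) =[6, 3, 9, 10, 1, 8, 2, 7, 4, 0, 5]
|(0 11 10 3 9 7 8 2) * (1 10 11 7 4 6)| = 12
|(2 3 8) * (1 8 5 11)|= 6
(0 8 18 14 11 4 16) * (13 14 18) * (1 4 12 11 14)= [8, 4, 2, 3, 16, 5, 6, 7, 13, 9, 10, 12, 11, 1, 14, 15, 0, 17, 18]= (18)(0 8 13 1 4 16)(11 12)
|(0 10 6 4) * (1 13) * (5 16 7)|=12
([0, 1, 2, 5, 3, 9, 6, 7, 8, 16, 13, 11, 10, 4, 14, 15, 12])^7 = [0, 1, 2, 4, 13, 3, 6, 7, 8, 5, 12, 11, 16, 10, 14, 15, 9]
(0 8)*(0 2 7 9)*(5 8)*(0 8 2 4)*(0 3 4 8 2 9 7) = (0 5 9 2)(3 4) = [5, 1, 0, 4, 3, 9, 6, 7, 8, 2]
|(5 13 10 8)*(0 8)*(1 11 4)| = 15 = |(0 8 5 13 10)(1 11 4)|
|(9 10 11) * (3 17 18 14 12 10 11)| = |(3 17 18 14 12 10)(9 11)| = 6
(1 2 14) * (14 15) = (1 2 15 14) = [0, 2, 15, 3, 4, 5, 6, 7, 8, 9, 10, 11, 12, 13, 1, 14]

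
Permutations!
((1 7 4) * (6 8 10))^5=((1 7 4)(6 8 10))^5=(1 4 7)(6 10 8)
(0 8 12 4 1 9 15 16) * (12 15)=[8, 9, 2, 3, 1, 5, 6, 7, 15, 12, 10, 11, 4, 13, 14, 16, 0]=(0 8 15 16)(1 9 12 4)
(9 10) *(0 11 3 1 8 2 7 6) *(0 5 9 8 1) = [11, 1, 7, 0, 4, 9, 5, 6, 2, 10, 8, 3] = (0 11 3)(2 7 6 5 9 10 8)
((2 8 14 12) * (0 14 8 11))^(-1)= (0 11 2 12 14)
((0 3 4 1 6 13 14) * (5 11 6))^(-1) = ((0 3 4 1 5 11 6 13 14))^(-1) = (0 14 13 6 11 5 1 4 3)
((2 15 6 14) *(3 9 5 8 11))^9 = ((2 15 6 14)(3 9 5 8 11))^9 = (2 15 6 14)(3 11 8 5 9)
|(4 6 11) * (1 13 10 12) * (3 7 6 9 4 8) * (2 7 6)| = 4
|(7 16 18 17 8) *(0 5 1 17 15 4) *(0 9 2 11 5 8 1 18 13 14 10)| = |(0 8 7 16 13 14 10)(1 17)(2 11 5 18 15 4 9)| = 14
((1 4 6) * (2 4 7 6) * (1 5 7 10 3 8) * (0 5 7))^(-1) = (0 5)(1 8 3 10)(2 4)(6 7)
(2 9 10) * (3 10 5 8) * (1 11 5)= [0, 11, 9, 10, 4, 8, 6, 7, 3, 1, 2, 5]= (1 11 5 8 3 10 2 9)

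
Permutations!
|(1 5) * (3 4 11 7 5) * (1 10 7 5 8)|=8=|(1 3 4 11 5 10 7 8)|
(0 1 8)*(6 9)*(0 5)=[1, 8, 2, 3, 4, 0, 9, 7, 5, 6]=(0 1 8 5)(6 9)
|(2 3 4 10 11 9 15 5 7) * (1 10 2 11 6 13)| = |(1 10 6 13)(2 3 4)(5 7 11 9 15)| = 60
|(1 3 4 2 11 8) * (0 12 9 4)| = |(0 12 9 4 2 11 8 1 3)| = 9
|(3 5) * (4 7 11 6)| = |(3 5)(4 7 11 6)| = 4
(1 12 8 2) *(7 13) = (1 12 8 2)(7 13) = [0, 12, 1, 3, 4, 5, 6, 13, 2, 9, 10, 11, 8, 7]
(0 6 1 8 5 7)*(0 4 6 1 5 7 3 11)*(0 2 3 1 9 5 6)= (0 9 5 1 8 7 4)(2 3 11)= [9, 8, 3, 11, 0, 1, 6, 4, 7, 5, 10, 2]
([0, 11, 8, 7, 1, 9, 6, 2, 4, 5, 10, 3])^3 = (1 7 4 3 8 11 2)(5 9)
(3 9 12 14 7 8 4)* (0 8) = (0 8 4 3 9 12 14 7) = [8, 1, 2, 9, 3, 5, 6, 0, 4, 12, 10, 11, 14, 13, 7]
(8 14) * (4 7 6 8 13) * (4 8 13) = (4 7 6 13 8 14) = [0, 1, 2, 3, 7, 5, 13, 6, 14, 9, 10, 11, 12, 8, 4]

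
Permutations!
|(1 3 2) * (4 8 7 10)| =12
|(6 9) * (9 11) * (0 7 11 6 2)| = |(0 7 11 9 2)| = 5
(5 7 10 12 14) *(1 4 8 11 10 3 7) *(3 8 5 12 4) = (1 3 7 8 11 10 4 5)(12 14) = [0, 3, 2, 7, 5, 1, 6, 8, 11, 9, 4, 10, 14, 13, 12]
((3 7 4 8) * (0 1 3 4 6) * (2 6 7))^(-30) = (8)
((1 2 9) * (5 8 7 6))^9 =((1 2 9)(5 8 7 6))^9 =(9)(5 8 7 6)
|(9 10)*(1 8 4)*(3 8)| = |(1 3 8 4)(9 10)| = 4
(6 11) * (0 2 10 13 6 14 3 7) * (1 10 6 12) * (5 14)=(0 2 6 11 5 14 3 7)(1 10 13 12)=[2, 10, 6, 7, 4, 14, 11, 0, 8, 9, 13, 5, 1, 12, 3]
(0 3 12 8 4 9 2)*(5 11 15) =[3, 1, 0, 12, 9, 11, 6, 7, 4, 2, 10, 15, 8, 13, 14, 5] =(0 3 12 8 4 9 2)(5 11 15)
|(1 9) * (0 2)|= |(0 2)(1 9)|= 2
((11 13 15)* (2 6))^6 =(15)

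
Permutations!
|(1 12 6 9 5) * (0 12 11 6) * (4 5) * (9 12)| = 8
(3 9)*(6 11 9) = (3 6 11 9) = [0, 1, 2, 6, 4, 5, 11, 7, 8, 3, 10, 9]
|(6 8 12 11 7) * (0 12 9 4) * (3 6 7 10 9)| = 6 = |(0 12 11 10 9 4)(3 6 8)|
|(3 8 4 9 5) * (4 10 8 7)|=10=|(3 7 4 9 5)(8 10)|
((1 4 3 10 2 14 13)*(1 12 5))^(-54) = (14)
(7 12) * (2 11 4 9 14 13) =(2 11 4 9 14 13)(7 12) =[0, 1, 11, 3, 9, 5, 6, 12, 8, 14, 10, 4, 7, 2, 13]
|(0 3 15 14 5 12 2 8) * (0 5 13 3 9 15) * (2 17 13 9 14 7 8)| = |(0 14 9 15 7 8 5 12 17 13 3)| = 11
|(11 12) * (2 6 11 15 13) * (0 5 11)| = |(0 5 11 12 15 13 2 6)| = 8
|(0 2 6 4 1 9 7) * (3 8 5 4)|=|(0 2 6 3 8 5 4 1 9 7)|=10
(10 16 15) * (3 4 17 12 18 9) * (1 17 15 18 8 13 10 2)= (1 17 12 8 13 10 16 18 9 3 4 15 2)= [0, 17, 1, 4, 15, 5, 6, 7, 13, 3, 16, 11, 8, 10, 14, 2, 18, 12, 9]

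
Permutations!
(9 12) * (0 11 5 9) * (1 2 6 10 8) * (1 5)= (0 11 1 2 6 10 8 5 9 12)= [11, 2, 6, 3, 4, 9, 10, 7, 5, 12, 8, 1, 0]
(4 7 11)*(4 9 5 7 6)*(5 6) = (4 5 7 11 9 6) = [0, 1, 2, 3, 5, 7, 4, 11, 8, 6, 10, 9]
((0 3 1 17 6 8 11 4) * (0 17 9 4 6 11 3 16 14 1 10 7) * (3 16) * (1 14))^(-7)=((0 3 10 7)(1 9 4 17 11 6 8 16))^(-7)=(0 3 10 7)(1 9 4 17 11 6 8 16)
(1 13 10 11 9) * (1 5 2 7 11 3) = (1 13 10 3)(2 7 11 9 5) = [0, 13, 7, 1, 4, 2, 6, 11, 8, 5, 3, 9, 12, 10]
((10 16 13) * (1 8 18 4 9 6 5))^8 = ((1 8 18 4 9 6 5)(10 16 13))^8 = (1 8 18 4 9 6 5)(10 13 16)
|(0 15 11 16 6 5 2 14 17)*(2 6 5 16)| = |(0 15 11 2 14 17)(5 6 16)| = 6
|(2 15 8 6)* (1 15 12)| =6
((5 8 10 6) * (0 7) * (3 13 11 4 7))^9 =((0 3 13 11 4 7)(5 8 10 6))^9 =(0 11)(3 4)(5 8 10 6)(7 13)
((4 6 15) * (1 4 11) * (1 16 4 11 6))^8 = (16) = ((1 11 16 4)(6 15))^8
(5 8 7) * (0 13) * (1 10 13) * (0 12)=(0 1 10 13 12)(5 8 7)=[1, 10, 2, 3, 4, 8, 6, 5, 7, 9, 13, 11, 0, 12]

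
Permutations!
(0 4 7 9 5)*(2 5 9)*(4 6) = (9)(0 6 4 7 2 5) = [6, 1, 5, 3, 7, 0, 4, 2, 8, 9]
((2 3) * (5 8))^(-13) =(2 3)(5 8) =((2 3)(5 8))^(-13)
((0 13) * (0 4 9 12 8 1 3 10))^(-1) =(0 10 3 1 8 12 9 4 13) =((0 13 4 9 12 8 1 3 10))^(-1)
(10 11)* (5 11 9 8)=[0, 1, 2, 3, 4, 11, 6, 7, 5, 8, 9, 10]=(5 11 10 9 8)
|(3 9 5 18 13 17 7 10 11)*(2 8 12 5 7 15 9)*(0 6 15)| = |(0 6 15 9 7 10 11 3 2 8 12 5 18 13 17)| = 15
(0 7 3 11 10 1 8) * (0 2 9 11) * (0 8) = (0 7 3 8 2 9 11 10 1) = [7, 0, 9, 8, 4, 5, 6, 3, 2, 11, 1, 10]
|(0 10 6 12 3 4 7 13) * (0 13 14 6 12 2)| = |(0 10 12 3 4 7 14 6 2)| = 9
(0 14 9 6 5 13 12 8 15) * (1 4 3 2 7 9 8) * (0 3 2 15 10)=(0 14 8 10)(1 4 2 7 9 6 5 13 12)(3 15)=[14, 4, 7, 15, 2, 13, 5, 9, 10, 6, 0, 11, 1, 12, 8, 3]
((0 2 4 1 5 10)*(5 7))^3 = (0 1 10 4 5 2 7) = ((0 2 4 1 7 5 10))^3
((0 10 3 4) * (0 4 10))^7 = (3 10)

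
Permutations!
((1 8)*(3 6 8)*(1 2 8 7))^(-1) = (1 7 6 3)(2 8)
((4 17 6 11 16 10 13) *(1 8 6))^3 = (1 11 13)(4 8 16)(6 10 17)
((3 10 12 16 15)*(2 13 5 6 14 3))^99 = ((2 13 5 6 14 3 10 12 16 15))^99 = (2 15 16 12 10 3 14 6 5 13)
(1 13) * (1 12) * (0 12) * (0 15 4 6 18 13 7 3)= (0 12 1 7 3)(4 6 18 13 15)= [12, 7, 2, 0, 6, 5, 18, 3, 8, 9, 10, 11, 1, 15, 14, 4, 16, 17, 13]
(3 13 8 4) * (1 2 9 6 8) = (1 2 9 6 8 4 3 13) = [0, 2, 9, 13, 3, 5, 8, 7, 4, 6, 10, 11, 12, 1]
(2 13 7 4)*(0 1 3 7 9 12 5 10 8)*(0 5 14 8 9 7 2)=[1, 3, 13, 2, 0, 10, 6, 4, 5, 12, 9, 11, 14, 7, 8]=(0 1 3 2 13 7 4)(5 10 9 12 14 8)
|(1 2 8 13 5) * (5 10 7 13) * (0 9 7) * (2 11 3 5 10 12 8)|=|(0 9 7 13 12 8 10)(1 11 3 5)|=28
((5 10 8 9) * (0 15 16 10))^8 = ((0 15 16 10 8 9 5))^8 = (0 15 16 10 8 9 5)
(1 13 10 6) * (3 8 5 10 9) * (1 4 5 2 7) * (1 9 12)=(1 13 12)(2 7 9 3 8)(4 5 10 6)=[0, 13, 7, 8, 5, 10, 4, 9, 2, 3, 6, 11, 1, 12]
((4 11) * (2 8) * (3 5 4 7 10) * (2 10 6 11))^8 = (2 10 5)(3 4 8)(6 7 11)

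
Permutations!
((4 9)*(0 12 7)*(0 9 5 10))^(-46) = (0 9 10 7 5 12 4)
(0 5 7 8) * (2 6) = (0 5 7 8)(2 6) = [5, 1, 6, 3, 4, 7, 2, 8, 0]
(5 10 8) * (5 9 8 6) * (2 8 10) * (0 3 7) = (0 3 7)(2 8 9 10 6 5) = [3, 1, 8, 7, 4, 2, 5, 0, 9, 10, 6]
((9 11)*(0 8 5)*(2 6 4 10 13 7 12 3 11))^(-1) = (0 5 8)(2 9 11 3 12 7 13 10 4 6)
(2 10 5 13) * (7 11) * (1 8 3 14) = (1 8 3 14)(2 10 5 13)(7 11) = [0, 8, 10, 14, 4, 13, 6, 11, 3, 9, 5, 7, 12, 2, 1]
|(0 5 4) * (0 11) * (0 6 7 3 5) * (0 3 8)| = |(0 3 5 4 11 6 7 8)| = 8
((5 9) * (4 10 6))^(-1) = ((4 10 6)(5 9))^(-1) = (4 6 10)(5 9)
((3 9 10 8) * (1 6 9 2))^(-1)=(1 2 3 8 10 9 6)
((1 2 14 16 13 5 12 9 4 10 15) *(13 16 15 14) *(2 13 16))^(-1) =(1 15 14 10 4 9 12 5 13)(2 16) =((1 13 5 12 9 4 10 14 15)(2 16))^(-1)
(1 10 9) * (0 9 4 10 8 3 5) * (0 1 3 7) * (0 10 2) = [9, 8, 0, 5, 2, 1, 6, 10, 7, 3, 4] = (0 9 3 5 1 8 7 10 4 2)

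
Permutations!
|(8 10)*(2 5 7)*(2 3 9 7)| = |(2 5)(3 9 7)(8 10)| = 6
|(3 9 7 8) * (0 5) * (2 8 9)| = |(0 5)(2 8 3)(7 9)| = 6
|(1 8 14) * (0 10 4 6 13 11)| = 6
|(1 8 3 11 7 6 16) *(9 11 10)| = 9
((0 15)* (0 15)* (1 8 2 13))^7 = ((15)(1 8 2 13))^7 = (15)(1 13 2 8)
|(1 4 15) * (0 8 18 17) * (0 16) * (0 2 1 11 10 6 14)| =13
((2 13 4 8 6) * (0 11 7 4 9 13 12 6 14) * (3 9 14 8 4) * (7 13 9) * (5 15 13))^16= ((0 11 5 15 13 14)(2 12 6)(3 7))^16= (0 13 5)(2 12 6)(11 14 15)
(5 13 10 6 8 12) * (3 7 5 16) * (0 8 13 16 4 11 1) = [8, 0, 2, 7, 11, 16, 13, 5, 12, 9, 6, 1, 4, 10, 14, 15, 3] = (0 8 12 4 11 1)(3 7 5 16)(6 13 10)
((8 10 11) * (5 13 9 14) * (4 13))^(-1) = (4 5 14 9 13)(8 11 10)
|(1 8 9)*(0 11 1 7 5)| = |(0 11 1 8 9 7 5)| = 7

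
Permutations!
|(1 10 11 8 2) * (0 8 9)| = 7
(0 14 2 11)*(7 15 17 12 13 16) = (0 14 2 11)(7 15 17 12 13 16) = [14, 1, 11, 3, 4, 5, 6, 15, 8, 9, 10, 0, 13, 16, 2, 17, 7, 12]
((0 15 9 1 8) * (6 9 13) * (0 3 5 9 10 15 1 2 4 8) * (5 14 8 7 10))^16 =((0 1)(2 4 7 10 15 13 6 5 9)(3 14 8))^16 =(2 5 13 10 4 9 6 15 7)(3 14 8)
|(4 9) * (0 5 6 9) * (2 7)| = 10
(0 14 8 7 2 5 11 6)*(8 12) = [14, 1, 5, 3, 4, 11, 0, 2, 7, 9, 10, 6, 8, 13, 12] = (0 14 12 8 7 2 5 11 6)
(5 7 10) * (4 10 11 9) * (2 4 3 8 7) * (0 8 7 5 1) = [8, 0, 4, 7, 10, 2, 6, 11, 5, 3, 1, 9] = (0 8 5 2 4 10 1)(3 7 11 9)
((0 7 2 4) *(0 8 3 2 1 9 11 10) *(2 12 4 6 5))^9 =(0 9)(1 10)(3 12 4 8)(7 11)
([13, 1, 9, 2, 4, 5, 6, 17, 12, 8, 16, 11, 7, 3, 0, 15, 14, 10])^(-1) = (0 14 16 10 17 7 12 8 9 2 3 13)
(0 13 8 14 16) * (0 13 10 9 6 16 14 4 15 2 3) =(0 10 9 6 16 13 8 4 15 2 3) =[10, 1, 3, 0, 15, 5, 16, 7, 4, 6, 9, 11, 12, 8, 14, 2, 13]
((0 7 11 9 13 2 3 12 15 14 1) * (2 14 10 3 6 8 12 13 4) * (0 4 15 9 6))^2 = (0 11 8 9 10 13 1 2 7 6 12 15 3 14 4)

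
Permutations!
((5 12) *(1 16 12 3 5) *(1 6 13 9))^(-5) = ((1 16 12 6 13 9)(3 5))^(-5) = (1 16 12 6 13 9)(3 5)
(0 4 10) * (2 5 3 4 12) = (0 12 2 5 3 4 10) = [12, 1, 5, 4, 10, 3, 6, 7, 8, 9, 0, 11, 2]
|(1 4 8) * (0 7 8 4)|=|(0 7 8 1)|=4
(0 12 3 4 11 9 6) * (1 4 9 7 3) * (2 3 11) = [12, 4, 3, 9, 2, 5, 0, 11, 8, 6, 10, 7, 1] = (0 12 1 4 2 3 9 6)(7 11)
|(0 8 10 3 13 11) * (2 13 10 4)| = 6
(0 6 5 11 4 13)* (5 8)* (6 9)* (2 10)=(0 9 6 8 5 11 4 13)(2 10)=[9, 1, 10, 3, 13, 11, 8, 7, 5, 6, 2, 4, 12, 0]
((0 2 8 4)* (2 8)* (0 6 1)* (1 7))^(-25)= (0 1 7 6 4 8)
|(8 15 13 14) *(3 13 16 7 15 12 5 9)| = |(3 13 14 8 12 5 9)(7 15 16)| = 21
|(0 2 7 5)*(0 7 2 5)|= 3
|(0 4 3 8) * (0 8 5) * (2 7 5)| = |(8)(0 4 3 2 7 5)| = 6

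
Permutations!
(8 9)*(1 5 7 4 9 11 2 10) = (1 5 7 4 9 8 11 2 10) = [0, 5, 10, 3, 9, 7, 6, 4, 11, 8, 1, 2]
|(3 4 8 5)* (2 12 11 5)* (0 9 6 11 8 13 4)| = 6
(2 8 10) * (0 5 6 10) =(0 5 6 10 2 8) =[5, 1, 8, 3, 4, 6, 10, 7, 0, 9, 2]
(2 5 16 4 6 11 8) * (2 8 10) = (2 5 16 4 6 11 10) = [0, 1, 5, 3, 6, 16, 11, 7, 8, 9, 2, 10, 12, 13, 14, 15, 4]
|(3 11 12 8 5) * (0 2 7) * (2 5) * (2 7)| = 7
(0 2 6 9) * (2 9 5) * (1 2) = (0 9)(1 2 6 5) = [9, 2, 6, 3, 4, 1, 5, 7, 8, 0]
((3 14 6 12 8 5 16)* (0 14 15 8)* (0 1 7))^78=((0 14 6 12 1 7)(3 15 8 5 16))^78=(3 5 15 16 8)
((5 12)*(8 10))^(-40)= ((5 12)(8 10))^(-40)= (12)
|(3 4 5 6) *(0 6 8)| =6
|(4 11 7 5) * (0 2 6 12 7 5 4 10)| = |(0 2 6 12 7 4 11 5 10)| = 9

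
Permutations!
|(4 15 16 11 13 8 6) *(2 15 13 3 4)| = |(2 15 16 11 3 4 13 8 6)| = 9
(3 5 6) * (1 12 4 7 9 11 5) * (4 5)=(1 12 5 6 3)(4 7 9 11)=[0, 12, 2, 1, 7, 6, 3, 9, 8, 11, 10, 4, 5]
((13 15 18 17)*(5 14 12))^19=(5 14 12)(13 17 18 15)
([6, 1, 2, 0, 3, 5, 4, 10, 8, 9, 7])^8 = [0, 1, 2, 3, 4, 5, 6, 7, 8, 9, 10]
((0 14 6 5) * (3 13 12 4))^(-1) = (0 5 6 14)(3 4 12 13)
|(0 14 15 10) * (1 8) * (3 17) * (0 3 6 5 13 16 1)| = |(0 14 15 10 3 17 6 5 13 16 1 8)| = 12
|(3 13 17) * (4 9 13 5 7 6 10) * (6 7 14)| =|(3 5 14 6 10 4 9 13 17)| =9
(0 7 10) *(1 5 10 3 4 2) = (0 7 3 4 2 1 5 10) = [7, 5, 1, 4, 2, 10, 6, 3, 8, 9, 0]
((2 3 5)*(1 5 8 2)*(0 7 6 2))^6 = (8)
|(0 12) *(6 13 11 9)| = |(0 12)(6 13 11 9)| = 4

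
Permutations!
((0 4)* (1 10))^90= (10)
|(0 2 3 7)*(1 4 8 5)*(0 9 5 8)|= 8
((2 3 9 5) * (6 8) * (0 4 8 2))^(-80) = (9)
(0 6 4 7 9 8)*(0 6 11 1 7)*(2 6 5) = (0 11 1 7 9 8 5 2 6 4) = [11, 7, 6, 3, 0, 2, 4, 9, 5, 8, 10, 1]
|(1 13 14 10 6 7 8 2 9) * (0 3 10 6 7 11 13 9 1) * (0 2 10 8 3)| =12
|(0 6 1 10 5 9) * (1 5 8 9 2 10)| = |(0 6 5 2 10 8 9)| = 7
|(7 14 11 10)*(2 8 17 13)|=|(2 8 17 13)(7 14 11 10)|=4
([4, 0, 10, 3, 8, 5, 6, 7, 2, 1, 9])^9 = (0 8 10 1 4 2 9)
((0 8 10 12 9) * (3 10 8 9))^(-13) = ((0 9)(3 10 12))^(-13) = (0 9)(3 12 10)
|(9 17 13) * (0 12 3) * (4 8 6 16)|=|(0 12 3)(4 8 6 16)(9 17 13)|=12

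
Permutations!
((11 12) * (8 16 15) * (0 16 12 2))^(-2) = ((0 16 15 8 12 11 2))^(-2) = (0 11 8 16 2 12 15)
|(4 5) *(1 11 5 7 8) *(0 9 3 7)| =9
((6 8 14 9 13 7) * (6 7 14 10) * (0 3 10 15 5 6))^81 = ((0 3 10)(5 6 8 15)(9 13 14))^81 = (5 6 8 15)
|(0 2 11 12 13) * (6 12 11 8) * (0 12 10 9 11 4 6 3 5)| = |(0 2 8 3 5)(4 6 10 9 11)(12 13)| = 10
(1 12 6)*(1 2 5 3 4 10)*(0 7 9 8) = (0 7 9 8)(1 12 6 2 5 3 4 10) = [7, 12, 5, 4, 10, 3, 2, 9, 0, 8, 1, 11, 6]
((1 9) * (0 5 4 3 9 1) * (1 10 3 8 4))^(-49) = (0 9 3 10 1 5)(4 8)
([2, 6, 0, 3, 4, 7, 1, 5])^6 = (7)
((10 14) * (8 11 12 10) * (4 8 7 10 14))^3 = ((4 8 11 12 14 7 10))^3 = (4 12 10 11 7 8 14)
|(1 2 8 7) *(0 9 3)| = |(0 9 3)(1 2 8 7)| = 12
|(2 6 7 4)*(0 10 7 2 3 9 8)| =|(0 10 7 4 3 9 8)(2 6)| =14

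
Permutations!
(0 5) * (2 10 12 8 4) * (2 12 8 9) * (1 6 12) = (0 5)(1 6 12 9 2 10 8 4) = [5, 6, 10, 3, 1, 0, 12, 7, 4, 2, 8, 11, 9]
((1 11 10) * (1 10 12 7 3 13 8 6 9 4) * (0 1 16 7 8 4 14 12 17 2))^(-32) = ((0 1 11 17 2)(3 13 4 16 7)(6 9 14 12 8))^(-32) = (0 17 1 2 11)(3 16 13 7 4)(6 12 9 8 14)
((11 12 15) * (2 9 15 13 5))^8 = ((2 9 15 11 12 13 5))^8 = (2 9 15 11 12 13 5)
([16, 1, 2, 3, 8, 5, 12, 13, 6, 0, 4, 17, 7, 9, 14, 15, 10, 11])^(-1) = (0 9 13 7 12 6 8 4 10 16)(11 17)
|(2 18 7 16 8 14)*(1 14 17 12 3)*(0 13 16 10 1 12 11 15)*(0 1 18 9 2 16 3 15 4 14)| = 6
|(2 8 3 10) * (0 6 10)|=6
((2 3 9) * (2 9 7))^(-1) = (9)(2 7 3)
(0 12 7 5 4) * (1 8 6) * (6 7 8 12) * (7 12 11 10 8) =[6, 11, 2, 3, 0, 4, 1, 5, 12, 9, 8, 10, 7] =(0 6 1 11 10 8 12 7 5 4)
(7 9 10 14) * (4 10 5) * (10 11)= (4 11 10 14 7 9 5)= [0, 1, 2, 3, 11, 4, 6, 9, 8, 5, 14, 10, 12, 13, 7]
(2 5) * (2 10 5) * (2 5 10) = (10)(2 5) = [0, 1, 5, 3, 4, 2, 6, 7, 8, 9, 10]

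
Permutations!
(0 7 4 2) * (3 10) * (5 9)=(0 7 4 2)(3 10)(5 9)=[7, 1, 0, 10, 2, 9, 6, 4, 8, 5, 3]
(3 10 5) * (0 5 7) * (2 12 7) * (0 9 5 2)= (0 2 12 7 9 5 3 10)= [2, 1, 12, 10, 4, 3, 6, 9, 8, 5, 0, 11, 7]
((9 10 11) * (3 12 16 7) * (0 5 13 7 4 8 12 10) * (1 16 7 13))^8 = (0 3 4)(1 11 12)(5 10 8)(7 16 9) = ((0 5 1 16 4 8 12 7 3 10 11 9))^8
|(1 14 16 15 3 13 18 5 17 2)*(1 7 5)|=28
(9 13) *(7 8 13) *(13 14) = (7 8 14 13 9) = [0, 1, 2, 3, 4, 5, 6, 8, 14, 7, 10, 11, 12, 9, 13]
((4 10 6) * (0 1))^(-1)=(0 1)(4 6 10)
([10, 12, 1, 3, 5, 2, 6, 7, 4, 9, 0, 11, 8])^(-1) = (0 10)(1 2 5 4 8 12)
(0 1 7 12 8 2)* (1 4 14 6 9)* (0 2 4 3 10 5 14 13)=(0 3 10 5 14 6 9 1 7 12 8 4 13)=[3, 7, 2, 10, 13, 14, 9, 12, 4, 1, 5, 11, 8, 0, 6]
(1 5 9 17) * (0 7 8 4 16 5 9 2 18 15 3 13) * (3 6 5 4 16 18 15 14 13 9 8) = [7, 8, 15, 9, 18, 2, 5, 3, 16, 17, 10, 11, 12, 0, 13, 6, 4, 1, 14] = (0 7 3 9 17 1 8 16 4 18 14 13)(2 15 6 5)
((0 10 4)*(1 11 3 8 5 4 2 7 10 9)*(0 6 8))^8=(0 11 9 3 1)(2 10 7)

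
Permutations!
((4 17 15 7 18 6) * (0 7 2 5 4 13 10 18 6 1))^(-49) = ((0 7 6 13 10 18 1)(2 5 4 17 15))^(-49) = (18)(2 5 4 17 15)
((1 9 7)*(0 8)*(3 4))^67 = (0 8)(1 9 7)(3 4)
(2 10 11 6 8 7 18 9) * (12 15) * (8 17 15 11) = (2 10 8 7 18 9)(6 17 15 12 11) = [0, 1, 10, 3, 4, 5, 17, 18, 7, 2, 8, 6, 11, 13, 14, 12, 16, 15, 9]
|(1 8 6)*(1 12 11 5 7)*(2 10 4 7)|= 10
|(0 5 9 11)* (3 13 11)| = 6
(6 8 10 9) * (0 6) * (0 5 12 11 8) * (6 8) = [8, 1, 2, 3, 4, 12, 0, 7, 10, 5, 9, 6, 11] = (0 8 10 9 5 12 11 6)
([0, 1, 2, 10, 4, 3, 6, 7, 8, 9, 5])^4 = (3 10 5)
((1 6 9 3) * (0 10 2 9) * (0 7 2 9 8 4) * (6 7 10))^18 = (0 8 7 3 10)(1 9 6 4 2)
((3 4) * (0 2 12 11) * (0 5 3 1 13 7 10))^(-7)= (0 5 13 2 3 7 12 4 10 11 1)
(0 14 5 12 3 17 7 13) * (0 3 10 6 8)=[14, 1, 2, 17, 4, 12, 8, 13, 0, 9, 6, 11, 10, 3, 5, 15, 16, 7]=(0 14 5 12 10 6 8)(3 17 7 13)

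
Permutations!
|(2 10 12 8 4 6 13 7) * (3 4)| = |(2 10 12 8 3 4 6 13 7)| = 9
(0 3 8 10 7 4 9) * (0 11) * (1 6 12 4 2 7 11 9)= [3, 6, 7, 8, 1, 5, 12, 2, 10, 9, 11, 0, 4]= (0 3 8 10 11)(1 6 12 4)(2 7)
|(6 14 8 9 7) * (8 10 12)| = 7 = |(6 14 10 12 8 9 7)|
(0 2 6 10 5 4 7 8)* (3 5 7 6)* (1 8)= (0 2 3 5 4 6 10 7 1 8)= [2, 8, 3, 5, 6, 4, 10, 1, 0, 9, 7]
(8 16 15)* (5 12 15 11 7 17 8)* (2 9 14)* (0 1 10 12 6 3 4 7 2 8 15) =(0 1 10 12)(2 9 14 8 16 11)(3 4 7 17 15 5 6) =[1, 10, 9, 4, 7, 6, 3, 17, 16, 14, 12, 2, 0, 13, 8, 5, 11, 15]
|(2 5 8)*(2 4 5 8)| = |(2 8 4 5)| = 4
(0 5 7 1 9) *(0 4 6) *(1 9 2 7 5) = (0 1 2 7 9 4 6) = [1, 2, 7, 3, 6, 5, 0, 9, 8, 4]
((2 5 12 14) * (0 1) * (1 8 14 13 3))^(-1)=(0 1 3 13 12 5 2 14 8)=((0 8 14 2 5 12 13 3 1))^(-1)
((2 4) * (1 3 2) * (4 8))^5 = (8) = ((1 3 2 8 4))^5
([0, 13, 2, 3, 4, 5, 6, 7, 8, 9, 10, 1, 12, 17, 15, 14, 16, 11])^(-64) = [0, 1, 2, 3, 4, 5, 6, 7, 8, 9, 10, 11, 12, 13, 14, 15, 16, 17]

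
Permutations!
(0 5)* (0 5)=(5)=[0, 1, 2, 3, 4, 5]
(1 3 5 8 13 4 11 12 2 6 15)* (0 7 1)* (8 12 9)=(0 7 1 3 5 12 2 6 15)(4 11 9 8 13)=[7, 3, 6, 5, 11, 12, 15, 1, 13, 8, 10, 9, 2, 4, 14, 0]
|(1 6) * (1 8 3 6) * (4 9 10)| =3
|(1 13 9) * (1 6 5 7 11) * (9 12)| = |(1 13 12 9 6 5 7 11)| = 8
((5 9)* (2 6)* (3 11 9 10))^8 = ((2 6)(3 11 9 5 10))^8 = (3 5 11 10 9)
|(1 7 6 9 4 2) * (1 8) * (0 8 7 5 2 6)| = |(0 8 1 5 2 7)(4 6 9)| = 6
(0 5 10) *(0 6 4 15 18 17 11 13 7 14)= [5, 1, 2, 3, 15, 10, 4, 14, 8, 9, 6, 13, 12, 7, 0, 18, 16, 11, 17]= (0 5 10 6 4 15 18 17 11 13 7 14)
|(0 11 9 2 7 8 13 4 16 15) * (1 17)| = 10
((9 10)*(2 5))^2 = ((2 5)(9 10))^2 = (10)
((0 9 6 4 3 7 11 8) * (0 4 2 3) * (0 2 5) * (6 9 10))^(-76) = ((0 10 6 5)(2 3 7 11 8 4))^(-76) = (2 7 8)(3 11 4)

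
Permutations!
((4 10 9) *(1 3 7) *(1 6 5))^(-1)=((1 3 7 6 5)(4 10 9))^(-1)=(1 5 6 7 3)(4 9 10)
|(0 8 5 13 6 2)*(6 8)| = 3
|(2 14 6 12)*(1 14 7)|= 6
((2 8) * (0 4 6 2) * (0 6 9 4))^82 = (9)(2 8 6) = ((2 8 6)(4 9))^82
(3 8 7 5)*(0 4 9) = [4, 1, 2, 8, 9, 3, 6, 5, 7, 0] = (0 4 9)(3 8 7 5)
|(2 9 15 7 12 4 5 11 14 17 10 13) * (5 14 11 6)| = 10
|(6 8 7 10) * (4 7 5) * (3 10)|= |(3 10 6 8 5 4 7)|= 7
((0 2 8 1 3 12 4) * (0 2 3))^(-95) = ((0 3 12 4 2 8 1))^(-95) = (0 4 1 12 8 3 2)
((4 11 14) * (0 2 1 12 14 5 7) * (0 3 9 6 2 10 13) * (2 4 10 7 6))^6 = ((0 7 3 9 2 1 12 14 10 13)(4 11 5 6))^6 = (0 12 3 10 2)(1 7 14 9 13)(4 5)(6 11)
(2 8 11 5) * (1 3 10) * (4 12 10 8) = [0, 3, 4, 8, 12, 2, 6, 7, 11, 9, 1, 5, 10] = (1 3 8 11 5 2 4 12 10)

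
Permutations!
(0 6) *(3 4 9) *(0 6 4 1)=(0 4 9 3 1)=[4, 0, 2, 1, 9, 5, 6, 7, 8, 3]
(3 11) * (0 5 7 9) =(0 5 7 9)(3 11) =[5, 1, 2, 11, 4, 7, 6, 9, 8, 0, 10, 3]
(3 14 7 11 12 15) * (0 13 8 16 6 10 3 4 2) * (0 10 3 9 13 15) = (0 15 4 2 10 9 13 8 16 6 3 14 7 11 12) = [15, 1, 10, 14, 2, 5, 3, 11, 16, 13, 9, 12, 0, 8, 7, 4, 6]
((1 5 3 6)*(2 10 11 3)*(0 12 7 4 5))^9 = (0 6 11 2 4 12 1 3 10 5 7) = ((0 12 7 4 5 2 10 11 3 6 1))^9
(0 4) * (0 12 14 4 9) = (0 9)(4 12 14) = [9, 1, 2, 3, 12, 5, 6, 7, 8, 0, 10, 11, 14, 13, 4]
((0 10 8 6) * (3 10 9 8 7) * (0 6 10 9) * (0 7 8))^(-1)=(0 9 3 7)(8 10)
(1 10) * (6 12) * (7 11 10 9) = (1 9 7 11 10)(6 12) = [0, 9, 2, 3, 4, 5, 12, 11, 8, 7, 1, 10, 6]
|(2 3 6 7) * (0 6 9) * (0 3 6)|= 6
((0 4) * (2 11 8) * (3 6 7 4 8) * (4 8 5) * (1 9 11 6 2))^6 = (1 7 2 11)(3 9 8 6)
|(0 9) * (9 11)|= |(0 11 9)|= 3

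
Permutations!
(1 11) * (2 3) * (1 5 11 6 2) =[0, 6, 3, 1, 4, 11, 2, 7, 8, 9, 10, 5] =(1 6 2 3)(5 11)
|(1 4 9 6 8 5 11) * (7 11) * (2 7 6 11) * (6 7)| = |(1 4 9 11)(2 6 8 5 7)| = 20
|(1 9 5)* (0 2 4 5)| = 6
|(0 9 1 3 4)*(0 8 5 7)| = |(0 9 1 3 4 8 5 7)| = 8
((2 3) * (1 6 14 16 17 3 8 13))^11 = ((1 6 14 16 17 3 2 8 13))^11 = (1 14 17 2 13 6 16 3 8)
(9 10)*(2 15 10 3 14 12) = (2 15 10 9 3 14 12) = [0, 1, 15, 14, 4, 5, 6, 7, 8, 3, 9, 11, 2, 13, 12, 10]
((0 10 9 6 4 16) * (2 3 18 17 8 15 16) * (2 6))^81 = ((0 10 9 2 3 18 17 8 15 16)(4 6))^81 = (0 10 9 2 3 18 17 8 15 16)(4 6)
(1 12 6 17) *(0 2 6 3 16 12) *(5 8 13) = [2, 0, 6, 16, 4, 8, 17, 7, 13, 9, 10, 11, 3, 5, 14, 15, 12, 1] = (0 2 6 17 1)(3 16 12)(5 8 13)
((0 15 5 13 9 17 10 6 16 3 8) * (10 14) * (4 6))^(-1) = (0 8 3 16 6 4 10 14 17 9 13 5 15)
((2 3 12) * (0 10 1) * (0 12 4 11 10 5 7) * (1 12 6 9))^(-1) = (0 7 5)(1 9 6)(2 12 10 11 4 3)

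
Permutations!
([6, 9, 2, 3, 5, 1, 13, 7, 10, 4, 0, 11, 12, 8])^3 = (0 8 6 10 13)(1 5 4 9)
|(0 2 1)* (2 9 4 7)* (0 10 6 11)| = |(0 9 4 7 2 1 10 6 11)| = 9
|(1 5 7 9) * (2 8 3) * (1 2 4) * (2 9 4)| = |(9)(1 5 7 4)(2 8 3)| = 12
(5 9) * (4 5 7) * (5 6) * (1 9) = (1 9 7 4 6 5) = [0, 9, 2, 3, 6, 1, 5, 4, 8, 7]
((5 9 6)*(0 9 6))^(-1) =(0 9)(5 6)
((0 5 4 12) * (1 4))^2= ((0 5 1 4 12))^2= (0 1 12 5 4)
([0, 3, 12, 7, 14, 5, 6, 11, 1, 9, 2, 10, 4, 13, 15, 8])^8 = [0, 14, 7, 15, 10, 5, 6, 8, 4, 9, 3, 1, 11, 13, 2, 12]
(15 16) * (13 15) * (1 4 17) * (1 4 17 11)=(1 17 4 11)(13 15 16)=[0, 17, 2, 3, 11, 5, 6, 7, 8, 9, 10, 1, 12, 15, 14, 16, 13, 4]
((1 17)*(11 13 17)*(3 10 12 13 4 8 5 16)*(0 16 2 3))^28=((0 16)(1 11 4 8 5 2 3 10 12 13 17))^28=(1 3 11 10 4 12 8 13 5 17 2)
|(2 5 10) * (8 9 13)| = 3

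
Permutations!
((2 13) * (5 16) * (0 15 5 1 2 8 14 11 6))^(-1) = (0 6 11 14 8 13 2 1 16 5 15)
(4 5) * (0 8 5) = (0 8 5 4) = [8, 1, 2, 3, 0, 4, 6, 7, 5]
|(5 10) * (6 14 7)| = |(5 10)(6 14 7)| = 6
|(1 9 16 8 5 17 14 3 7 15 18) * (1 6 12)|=|(1 9 16 8 5 17 14 3 7 15 18 6 12)|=13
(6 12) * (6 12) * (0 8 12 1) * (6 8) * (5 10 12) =(0 6 8 5 10 12 1) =[6, 0, 2, 3, 4, 10, 8, 7, 5, 9, 12, 11, 1]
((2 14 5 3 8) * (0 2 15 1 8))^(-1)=((0 2 14 5 3)(1 8 15))^(-1)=(0 3 5 14 2)(1 15 8)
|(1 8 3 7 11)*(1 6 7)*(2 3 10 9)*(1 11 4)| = |(1 8 10 9 2 3 11 6 7 4)| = 10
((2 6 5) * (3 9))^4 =((2 6 5)(3 9))^4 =(9)(2 6 5)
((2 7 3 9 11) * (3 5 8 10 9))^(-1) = ((2 7 5 8 10 9 11))^(-1) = (2 11 9 10 8 5 7)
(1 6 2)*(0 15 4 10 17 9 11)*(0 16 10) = (0 15 4)(1 6 2)(9 11 16 10 17) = [15, 6, 1, 3, 0, 5, 2, 7, 8, 11, 17, 16, 12, 13, 14, 4, 10, 9]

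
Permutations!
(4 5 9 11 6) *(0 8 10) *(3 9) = (0 8 10)(3 9 11 6 4 5) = [8, 1, 2, 9, 5, 3, 4, 7, 10, 11, 0, 6]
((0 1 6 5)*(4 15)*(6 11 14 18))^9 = (0 11 18 5 1 14 6)(4 15)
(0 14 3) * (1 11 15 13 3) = [14, 11, 2, 0, 4, 5, 6, 7, 8, 9, 10, 15, 12, 3, 1, 13] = (0 14 1 11 15 13 3)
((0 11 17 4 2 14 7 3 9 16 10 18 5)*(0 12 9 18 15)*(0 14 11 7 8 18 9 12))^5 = (0 10 5 16 18 9 8 3 14 7 15)(2 11 17 4)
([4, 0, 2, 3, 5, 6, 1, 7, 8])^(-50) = [0, 1, 2, 3, 4, 5, 6, 7, 8]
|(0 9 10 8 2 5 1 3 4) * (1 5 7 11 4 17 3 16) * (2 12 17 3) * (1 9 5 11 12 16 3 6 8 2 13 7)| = |(0 5 11 4)(1 3 6 8 16 9 10 2)(7 12 17 13)| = 8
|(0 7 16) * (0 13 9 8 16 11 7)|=|(7 11)(8 16 13 9)|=4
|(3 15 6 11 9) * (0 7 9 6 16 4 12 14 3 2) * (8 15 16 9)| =30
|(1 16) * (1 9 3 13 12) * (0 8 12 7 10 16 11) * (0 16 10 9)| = 12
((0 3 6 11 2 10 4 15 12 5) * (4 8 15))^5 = (0 10)(2 5)(3 8)(6 15)(11 12)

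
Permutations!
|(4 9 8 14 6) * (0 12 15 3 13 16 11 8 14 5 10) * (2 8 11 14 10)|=33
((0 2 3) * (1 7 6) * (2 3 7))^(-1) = (0 3)(1 6 7 2)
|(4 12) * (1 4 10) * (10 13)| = 5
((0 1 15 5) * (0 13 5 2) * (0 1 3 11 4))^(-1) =((0 3 11 4)(1 15 2)(5 13))^(-1) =(0 4 11 3)(1 2 15)(5 13)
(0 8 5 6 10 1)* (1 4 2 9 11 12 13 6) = (0 8 5 1)(2 9 11 12 13 6 10 4) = [8, 0, 9, 3, 2, 1, 10, 7, 5, 11, 4, 12, 13, 6]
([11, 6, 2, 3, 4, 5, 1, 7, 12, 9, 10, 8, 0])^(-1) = (0 12 8 11)(1 6)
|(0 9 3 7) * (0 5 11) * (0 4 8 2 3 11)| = |(0 9 11 4 8 2 3 7 5)| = 9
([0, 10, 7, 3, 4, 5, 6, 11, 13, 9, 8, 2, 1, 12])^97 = [0, 8, 7, 3, 4, 5, 6, 11, 12, 9, 13, 2, 10, 1]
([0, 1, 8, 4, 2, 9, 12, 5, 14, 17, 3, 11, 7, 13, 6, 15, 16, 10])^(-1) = [0, 1, 4, 10, 3, 7, 14, 12, 2, 5, 17, 11, 6, 13, 8, 15, 16, 9]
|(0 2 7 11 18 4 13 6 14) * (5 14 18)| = |(0 2 7 11 5 14)(4 13 6 18)| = 12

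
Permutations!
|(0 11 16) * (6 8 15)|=|(0 11 16)(6 8 15)|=3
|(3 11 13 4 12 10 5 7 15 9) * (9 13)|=21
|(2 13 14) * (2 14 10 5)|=4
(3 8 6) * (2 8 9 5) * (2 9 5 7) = (2 8 6 3 5 9 7) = [0, 1, 8, 5, 4, 9, 3, 2, 6, 7]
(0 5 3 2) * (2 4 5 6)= (0 6 2)(3 4 5)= [6, 1, 0, 4, 5, 3, 2]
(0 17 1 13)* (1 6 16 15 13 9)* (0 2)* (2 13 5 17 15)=(0 15 5 17 6 16 2)(1 9)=[15, 9, 0, 3, 4, 17, 16, 7, 8, 1, 10, 11, 12, 13, 14, 5, 2, 6]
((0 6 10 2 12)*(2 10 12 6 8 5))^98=(0 5 6)(2 12 8)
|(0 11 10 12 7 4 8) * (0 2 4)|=15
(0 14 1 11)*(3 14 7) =(0 7 3 14 1 11) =[7, 11, 2, 14, 4, 5, 6, 3, 8, 9, 10, 0, 12, 13, 1]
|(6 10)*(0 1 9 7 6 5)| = |(0 1 9 7 6 10 5)| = 7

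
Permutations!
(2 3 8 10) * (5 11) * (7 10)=(2 3 8 7 10)(5 11)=[0, 1, 3, 8, 4, 11, 6, 10, 7, 9, 2, 5]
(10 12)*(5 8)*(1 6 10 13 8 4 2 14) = (1 6 10 12 13 8 5 4 2 14) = [0, 6, 14, 3, 2, 4, 10, 7, 5, 9, 12, 11, 13, 8, 1]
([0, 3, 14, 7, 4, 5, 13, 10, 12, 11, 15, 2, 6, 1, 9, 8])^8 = [0, 13, 2, 1, 4, 5, 12, 3, 15, 9, 7, 11, 8, 6, 14, 10]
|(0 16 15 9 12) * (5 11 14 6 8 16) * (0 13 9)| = |(0 5 11 14 6 8 16 15)(9 12 13)| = 24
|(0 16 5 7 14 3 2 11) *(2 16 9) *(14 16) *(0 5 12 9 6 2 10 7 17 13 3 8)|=10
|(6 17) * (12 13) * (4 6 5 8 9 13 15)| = |(4 6 17 5 8 9 13 12 15)| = 9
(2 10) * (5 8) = (2 10)(5 8) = [0, 1, 10, 3, 4, 8, 6, 7, 5, 9, 2]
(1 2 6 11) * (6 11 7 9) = (1 2 11)(6 7 9) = [0, 2, 11, 3, 4, 5, 7, 9, 8, 6, 10, 1]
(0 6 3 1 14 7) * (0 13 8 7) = (0 6 3 1 14)(7 13 8) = [6, 14, 2, 1, 4, 5, 3, 13, 7, 9, 10, 11, 12, 8, 0]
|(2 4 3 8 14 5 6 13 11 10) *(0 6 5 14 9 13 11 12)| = 11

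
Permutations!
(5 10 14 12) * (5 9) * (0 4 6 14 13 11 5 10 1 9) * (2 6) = (0 4 2 6 14 12)(1 9 10 13 11 5) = [4, 9, 6, 3, 2, 1, 14, 7, 8, 10, 13, 5, 0, 11, 12]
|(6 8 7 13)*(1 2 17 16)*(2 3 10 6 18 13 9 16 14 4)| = |(1 3 10 6 8 7 9 16)(2 17 14 4)(13 18)| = 8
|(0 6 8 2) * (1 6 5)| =|(0 5 1 6 8 2)| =6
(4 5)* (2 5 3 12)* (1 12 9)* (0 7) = (0 7)(1 12 2 5 4 3 9) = [7, 12, 5, 9, 3, 4, 6, 0, 8, 1, 10, 11, 2]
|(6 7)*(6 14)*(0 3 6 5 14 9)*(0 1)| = |(0 3 6 7 9 1)(5 14)| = 6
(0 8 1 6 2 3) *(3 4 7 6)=[8, 3, 4, 0, 7, 5, 2, 6, 1]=(0 8 1 3)(2 4 7 6)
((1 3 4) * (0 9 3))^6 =(0 9 3 4 1)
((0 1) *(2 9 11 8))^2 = (2 11)(8 9)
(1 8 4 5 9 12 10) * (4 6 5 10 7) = (1 8 6 5 9 12 7 4 10) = [0, 8, 2, 3, 10, 9, 5, 4, 6, 12, 1, 11, 7]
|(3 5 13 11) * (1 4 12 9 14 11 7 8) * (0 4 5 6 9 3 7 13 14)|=|(0 4 12 3 6 9)(1 5 14 11 7 8)|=6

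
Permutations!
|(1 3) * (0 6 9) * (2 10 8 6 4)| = |(0 4 2 10 8 6 9)(1 3)| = 14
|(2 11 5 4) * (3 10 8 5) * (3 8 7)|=15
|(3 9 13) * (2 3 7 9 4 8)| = 12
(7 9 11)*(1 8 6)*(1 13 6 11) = [0, 8, 2, 3, 4, 5, 13, 9, 11, 1, 10, 7, 12, 6] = (1 8 11 7 9)(6 13)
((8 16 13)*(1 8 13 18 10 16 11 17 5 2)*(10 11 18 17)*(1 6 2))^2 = ((1 8 18 11 10 16 17 5)(2 6))^2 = (1 18 10 17)(5 8 11 16)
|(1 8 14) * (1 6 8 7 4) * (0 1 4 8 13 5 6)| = |(0 1 7 8 14)(5 6 13)| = 15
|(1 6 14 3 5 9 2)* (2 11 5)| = 15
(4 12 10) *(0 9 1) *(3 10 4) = (0 9 1)(3 10)(4 12) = [9, 0, 2, 10, 12, 5, 6, 7, 8, 1, 3, 11, 4]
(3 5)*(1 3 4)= (1 3 5 4)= [0, 3, 2, 5, 1, 4]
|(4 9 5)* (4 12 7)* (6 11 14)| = 15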